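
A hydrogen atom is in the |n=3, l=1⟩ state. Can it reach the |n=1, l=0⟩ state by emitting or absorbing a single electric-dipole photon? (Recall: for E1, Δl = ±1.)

l: 1 → 0 (Δl = -1). Δl = ±1 passes.
All E1 selection rules are satisfied.

allowed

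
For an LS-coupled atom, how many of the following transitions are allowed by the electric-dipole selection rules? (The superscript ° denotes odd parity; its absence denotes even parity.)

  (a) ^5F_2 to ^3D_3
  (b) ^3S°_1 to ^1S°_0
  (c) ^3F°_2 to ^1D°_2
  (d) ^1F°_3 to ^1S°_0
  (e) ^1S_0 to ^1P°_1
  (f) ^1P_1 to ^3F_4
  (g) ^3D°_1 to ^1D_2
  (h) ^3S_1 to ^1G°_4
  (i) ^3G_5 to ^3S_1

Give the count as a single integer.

1

(a) forbidden (parity, ΔS fail)
(b) forbidden (parity, ΔS, ΔL fail)
(c) forbidden (parity, ΔS fail)
(d) forbidden (parity, ΔL, ΔJ fail)
(e) allowed
(f) forbidden (parity, ΔS, ΔL, ΔJ fail)
(g) forbidden (ΔS fails)
(h) forbidden (ΔS, ΔL, ΔJ fail)
(i) forbidden (parity, ΔL, ΔJ fail)
Total allowed: 1 of 9.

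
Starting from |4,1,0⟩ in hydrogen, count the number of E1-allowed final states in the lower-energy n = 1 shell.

E1 requires Δl = ±1, so l_f ∈ {0, 2}; with 0 ≤ l_f ≤ n_f−1 = 0, the allowed l_f values are {0}.
For l_f = 0: m_f ∈ {m_i−1, m_i, m_i+1} ∩ [−0, 0] = {0} → 1 state.
Total: 1.

1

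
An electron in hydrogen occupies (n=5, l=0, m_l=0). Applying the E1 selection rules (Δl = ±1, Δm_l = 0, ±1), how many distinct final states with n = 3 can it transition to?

3

E1 requires Δl = ±1, so l_f ∈ {-1, 1}; with 0 ≤ l_f ≤ n_f−1 = 2, the allowed l_f values are {1}.
For l_f = 1: m_f ∈ {m_i−1, m_i, m_i+1} ∩ [−1, 1] = {-1, 0, 1} → 3 states.
Total: 3.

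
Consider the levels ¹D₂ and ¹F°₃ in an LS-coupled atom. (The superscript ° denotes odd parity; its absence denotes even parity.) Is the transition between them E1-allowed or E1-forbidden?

Parity must change: even → odd — passes.
ΔS = 0: S: 0 → 0 — passes.
ΔL = 0, ±1 (not L=0↔0): L: 2 → 3, ΔL = +1 — passes.
ΔJ = 0, ±1 (not J=0↔0): J: 2 → 3, ΔJ = +1 — passes.
All four E1 rules are satisfied.

allowed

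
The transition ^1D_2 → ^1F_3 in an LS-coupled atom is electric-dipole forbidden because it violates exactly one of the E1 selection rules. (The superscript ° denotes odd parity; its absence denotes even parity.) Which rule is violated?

parity

Reading off the term symbols: S 0→0, L 2→3, J 2→3, parity even→even.
Parity must change: even → even — violated.
ΔS = 0: S: 0 → 0 — satisfied.
ΔL = 0, ±1 (not L=0↔0): L: 2 → 3, ΔL = +1 — satisfied.
ΔJ = 0, ±1 (not J=0↔0): J: 2 → 3, ΔJ = +1 — satisfied.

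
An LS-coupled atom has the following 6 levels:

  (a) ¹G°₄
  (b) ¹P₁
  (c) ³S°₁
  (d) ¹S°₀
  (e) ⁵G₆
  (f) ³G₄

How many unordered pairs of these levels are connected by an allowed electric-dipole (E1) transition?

1

(a)–(b): forbidden (ΔL, ΔJ).
(a)–(c): forbidden (parity, ΔS, ΔL, ΔJ).
(a)–(d): forbidden (parity, ΔL, ΔJ).
(a)–(e): forbidden (ΔS, ΔJ).
(a)–(f): forbidden (ΔS).
(b)–(c): forbidden (ΔS).
(b)–(d): allowed.
(b)–(e): forbidden (parity, ΔS, ΔL, ΔJ).
(b)–(f): forbidden (parity, ΔS, ΔL, ΔJ).
(c)–(d): forbidden (parity, ΔS, ΔL).
(c)–(e): forbidden (ΔS, ΔL, ΔJ).
(c)–(f): forbidden (ΔL, ΔJ).
(d)–(e): forbidden (ΔS, ΔL, ΔJ).
(d)–(f): forbidden (ΔS, ΔL, ΔJ).
(e)–(f): forbidden (parity, ΔS, ΔJ).
Allowed pairs: 1 of 15.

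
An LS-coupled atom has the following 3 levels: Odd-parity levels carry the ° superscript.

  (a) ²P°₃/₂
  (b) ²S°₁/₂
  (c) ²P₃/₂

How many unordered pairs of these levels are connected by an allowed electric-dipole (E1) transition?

(a)–(b): forbidden (parity).
(a)–(c): allowed.
(b)–(c): allowed.
Allowed pairs: 2 of 3.

2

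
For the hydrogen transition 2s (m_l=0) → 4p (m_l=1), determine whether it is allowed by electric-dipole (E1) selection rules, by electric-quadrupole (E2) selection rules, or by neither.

Δl = 1 − 0 = +1; l_i + l_f = 1.
Δm_l = +1.
E1 (Δl = ±1, |Δm_l| ≤ 1): satisfied.
E2 (Δl = 0,±2, l_i+l_f ≥ 2, |Δm_l| ≤ 2): not satisfied.

E1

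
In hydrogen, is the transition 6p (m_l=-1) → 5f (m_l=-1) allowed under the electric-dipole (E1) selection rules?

forbidden

l: 1 → 3 (Δl = +2). Δl = ±1 violated.
Δm_l = -1 − (-1) = +0. E1 requires Δm_l = 0, ±1: satisfied.
The transition is electric-dipole forbidden.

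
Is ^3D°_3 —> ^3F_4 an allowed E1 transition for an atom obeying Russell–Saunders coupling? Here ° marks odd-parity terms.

Reading off the term symbols: S 1→1, L 2→3, J 3→4, parity odd→even.
ΔL = 0, ±1 (not L=0↔0): L: 2 → 3, ΔL = +1 — satisfied.
ΔJ = 0, ±1 (not J=0↔0): J: 3 → 4, ΔJ = +1 — satisfied.
ΔS = 0: S: 1 → 1 — satisfied.
Parity must change: odd → even — satisfied.
All four E1 rules are satisfied.

allowed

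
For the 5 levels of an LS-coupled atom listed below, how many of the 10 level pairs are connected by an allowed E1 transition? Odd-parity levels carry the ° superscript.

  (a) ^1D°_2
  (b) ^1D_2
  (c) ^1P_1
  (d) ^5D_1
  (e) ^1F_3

3

(a)–(b): allowed.
(a)–(c): allowed.
(a)–(d): forbidden (ΔS).
(a)–(e): allowed.
(b)–(c): forbidden (parity).
(b)–(d): forbidden (parity, ΔS).
(b)–(e): forbidden (parity).
(c)–(d): forbidden (parity, ΔS).
(c)–(e): forbidden (parity, ΔL, ΔJ).
(d)–(e): forbidden (parity, ΔS, ΔJ).
Allowed pairs: 3 of 10.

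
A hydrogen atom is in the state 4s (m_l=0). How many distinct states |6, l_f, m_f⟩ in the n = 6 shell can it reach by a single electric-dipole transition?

E1 requires Δl = ±1, so l_f ∈ {-1, 1}; with 0 ≤ l_f ≤ n_f−1 = 5, the allowed l_f values are {1}.
For l_f = 1: m_f ∈ {m_i−1, m_i, m_i+1} ∩ [−1, 1] = {-1, 0, 1} → 3 states.
Total: 3.

3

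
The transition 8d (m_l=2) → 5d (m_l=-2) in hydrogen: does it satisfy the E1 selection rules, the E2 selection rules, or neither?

neither

Δl = 2 − 2 = +0; l_i + l_f = 4.
Δm_l = -4.
E1 (Δl = ±1, |Δm_l| ≤ 1): not satisfied.
E2 (Δl = 0,±2, l_i+l_f ≥ 2, |Δm_l| ≤ 2): not satisfied.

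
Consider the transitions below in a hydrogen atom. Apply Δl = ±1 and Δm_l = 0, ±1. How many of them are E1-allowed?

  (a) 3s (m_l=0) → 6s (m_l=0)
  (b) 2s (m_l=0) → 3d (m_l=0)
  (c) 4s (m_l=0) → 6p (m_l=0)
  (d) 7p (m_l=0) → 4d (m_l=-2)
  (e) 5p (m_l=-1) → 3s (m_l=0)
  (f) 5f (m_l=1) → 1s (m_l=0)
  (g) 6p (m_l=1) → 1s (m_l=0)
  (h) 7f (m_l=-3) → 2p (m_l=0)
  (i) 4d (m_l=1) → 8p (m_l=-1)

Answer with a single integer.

3

(a) forbidden — Δl = +0 (E1 requires Δl = ±1)
(b) forbidden — Δl = +2 (E1 requires Δl = ±1)
(c) allowed
(d) forbidden — Δm_l = -2 (E1 requires Δm_l = 0, ±1)
(e) allowed
(f) forbidden — Δl = -3 (E1 requires Δl = ±1)
(g) allowed
(h) forbidden — Δl = -2 (E1 requires Δl = ±1); Δm_l = +3 (E1 requires Δm_l = 0, ±1)
(i) forbidden — Δm_l = -2 (E1 requires Δm_l = 0, ±1)
Total allowed: 3 of 9.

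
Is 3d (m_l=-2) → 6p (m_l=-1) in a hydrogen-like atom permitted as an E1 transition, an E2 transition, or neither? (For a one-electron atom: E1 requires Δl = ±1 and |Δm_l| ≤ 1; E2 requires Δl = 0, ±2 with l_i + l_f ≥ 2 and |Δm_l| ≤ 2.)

Δl = 1 − 2 = -1; l_i + l_f = 3.
Δm_l = +1.
E1 (Δl = ±1, |Δm_l| ≤ 1): satisfied.
E2 (Δl = 0,±2, l_i+l_f ≥ 2, |Δm_l| ≤ 2): not satisfied.

E1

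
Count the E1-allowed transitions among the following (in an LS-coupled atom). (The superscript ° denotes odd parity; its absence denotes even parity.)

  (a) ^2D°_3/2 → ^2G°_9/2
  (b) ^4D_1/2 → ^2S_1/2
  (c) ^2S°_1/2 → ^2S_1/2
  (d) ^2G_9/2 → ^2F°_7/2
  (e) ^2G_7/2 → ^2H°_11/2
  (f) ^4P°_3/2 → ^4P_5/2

2

(a) forbidden (parity, ΔL, ΔJ fail)
(b) forbidden (parity, ΔS, ΔL fail)
(c) forbidden (ΔL fails)
(d) allowed
(e) forbidden (ΔJ fails)
(f) allowed
Total allowed: 2 of 6.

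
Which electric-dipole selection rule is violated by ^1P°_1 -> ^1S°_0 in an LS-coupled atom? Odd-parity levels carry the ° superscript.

parity

Initial level: S=0, L=1, J=1, parity odd. Final level: S=0, L=0, J=0, parity odd.
Parity must change: odd → odd — fails.
ΔL = 0, ±1 (not L=0↔0): L: 1 → 0, ΔL = -1 — ok.
ΔS = 0: S: 0 → 0 — ok.
ΔJ = 0, ±1 (not J=0↔0): J: 1 → 0, ΔJ = -1 — ok.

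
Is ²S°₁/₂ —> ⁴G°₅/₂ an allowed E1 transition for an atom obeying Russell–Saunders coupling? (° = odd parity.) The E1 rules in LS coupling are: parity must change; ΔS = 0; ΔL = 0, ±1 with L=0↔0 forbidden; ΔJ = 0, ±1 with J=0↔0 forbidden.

forbidden

Initial level: S=1/2, L=0, J=1/2, parity odd. Final level: S=3/2, L=4, J=5/2, parity odd.
ΔS = 0: S: 1/2 → 3/2 — fails.
ΔJ = 0, ±1 (not J=0↔0): J: 1/2 → 5/2, ΔJ = +2 — fails.
Parity must change: odd → odd — fails.
ΔL = 0, ±1 (not L=0↔0): L: 0 → 4, ΔL = +4 — fails.
Rule(s) violated: parity, ΔS, ΔL, ΔJ.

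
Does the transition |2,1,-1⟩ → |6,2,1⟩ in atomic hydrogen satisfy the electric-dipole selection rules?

forbidden

Δl = 2 − 1 = +1; the E1 rule Δl = ±1 is satisfied.
Δm_l = 1 − (-1) = +2. E1 requires Δm_l = 0, ±1: violated.
The transition is electric-dipole forbidden.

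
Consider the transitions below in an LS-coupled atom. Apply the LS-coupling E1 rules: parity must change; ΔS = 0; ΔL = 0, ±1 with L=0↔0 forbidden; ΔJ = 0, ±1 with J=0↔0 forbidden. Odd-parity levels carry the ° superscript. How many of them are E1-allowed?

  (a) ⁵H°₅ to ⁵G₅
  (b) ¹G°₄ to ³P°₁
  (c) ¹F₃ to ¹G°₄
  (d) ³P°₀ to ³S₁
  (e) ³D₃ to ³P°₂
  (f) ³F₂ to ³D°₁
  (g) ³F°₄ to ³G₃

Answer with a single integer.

6

(a) allowed
(b) forbidden (parity, ΔS, ΔL, ΔJ fail)
(c) allowed
(d) allowed
(e) allowed
(f) allowed
(g) allowed
Total allowed: 6 of 7.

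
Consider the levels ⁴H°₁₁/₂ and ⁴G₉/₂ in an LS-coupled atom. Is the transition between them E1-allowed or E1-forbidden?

ΔS = 0: S: 3/2 → 3/2 — passes.
ΔJ = 0, ±1 (not J=0↔0): J: 11/2 → 9/2, ΔJ = -1 — passes.
Parity must change: odd → even — passes.
ΔL = 0, ±1 (not L=0↔0): L: 5 → 4, ΔL = -1 — passes.
All four E1 rules are satisfied.

allowed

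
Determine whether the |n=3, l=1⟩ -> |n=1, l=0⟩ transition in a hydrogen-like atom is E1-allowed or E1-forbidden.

allowed

Δl = 0 − 1 = -1; the E1 rule Δl = ±1 is satisfied.
All E1 selection rules are satisfied.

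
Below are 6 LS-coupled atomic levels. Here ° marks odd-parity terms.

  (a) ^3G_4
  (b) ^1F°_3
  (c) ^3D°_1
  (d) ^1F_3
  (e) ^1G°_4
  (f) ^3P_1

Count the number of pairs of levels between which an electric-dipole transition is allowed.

3

(a)–(b): forbidden (ΔS).
(a)–(c): forbidden (ΔL, ΔJ).
(a)–(d): forbidden (parity, ΔS).
(a)–(e): forbidden (ΔS).
(a)–(f): forbidden (parity, ΔL, ΔJ).
(b)–(c): forbidden (parity, ΔS, ΔJ).
(b)–(d): allowed.
(b)–(e): forbidden (parity).
(b)–(f): forbidden (ΔS, ΔL, ΔJ).
(c)–(d): forbidden (ΔS, ΔJ).
(c)–(e): forbidden (parity, ΔS, ΔL, ΔJ).
(c)–(f): allowed.
(d)–(e): allowed.
(d)–(f): forbidden (parity, ΔS, ΔL, ΔJ).
(e)–(f): forbidden (ΔS, ΔL, ΔJ).
Allowed pairs: 3 of 15.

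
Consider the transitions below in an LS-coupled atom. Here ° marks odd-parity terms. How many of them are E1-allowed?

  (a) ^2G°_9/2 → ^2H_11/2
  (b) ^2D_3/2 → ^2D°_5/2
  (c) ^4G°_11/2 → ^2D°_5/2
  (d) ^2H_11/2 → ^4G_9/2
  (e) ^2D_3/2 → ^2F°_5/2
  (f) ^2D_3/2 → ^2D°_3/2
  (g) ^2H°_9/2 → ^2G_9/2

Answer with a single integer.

(a) allowed
(b) allowed
(c) forbidden (parity, ΔS, ΔL, ΔJ fail)
(d) forbidden (parity, ΔS fail)
(e) allowed
(f) allowed
(g) allowed
Total allowed: 5 of 7.

5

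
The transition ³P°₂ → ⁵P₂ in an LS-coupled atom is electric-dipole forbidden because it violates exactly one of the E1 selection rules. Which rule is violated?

Initial level: S=1, L=1, J=2, parity odd. Final level: S=2, L=1, J=2, parity even.
Parity must change: odd → even — satisfied.
ΔS = 0: S: 1 → 2 — violated.
ΔL = 0, ±1 (not L=0↔0): L: 1 → 1, ΔL = +0 — satisfied.
ΔJ = 0, ±1 (not J=0↔0): J: 2 → 2, ΔJ = +0 — satisfied.

the ΔS = 0 rule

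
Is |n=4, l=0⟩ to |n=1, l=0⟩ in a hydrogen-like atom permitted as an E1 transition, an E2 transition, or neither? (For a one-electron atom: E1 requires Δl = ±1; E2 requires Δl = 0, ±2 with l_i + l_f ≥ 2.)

Δl = 0 − 0 = +0; l_i + l_f = 0.
E1 (Δl = ±1): not satisfied.
E2 (Δl = 0,±2, l_i+l_f ≥ 2): not satisfied.

neither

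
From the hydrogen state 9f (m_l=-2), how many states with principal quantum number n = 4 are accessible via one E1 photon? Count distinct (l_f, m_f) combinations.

E1 requires Δl = ±1, so l_f ∈ {2, 4}; with 0 ≤ l_f ≤ n_f−1 = 3, the allowed l_f values are {2}.
For l_f = 2: m_f ∈ {m_i−1, m_i, m_i+1} ∩ [−2, 2] = {-2, -1} → 2 states.
Total: 2.

2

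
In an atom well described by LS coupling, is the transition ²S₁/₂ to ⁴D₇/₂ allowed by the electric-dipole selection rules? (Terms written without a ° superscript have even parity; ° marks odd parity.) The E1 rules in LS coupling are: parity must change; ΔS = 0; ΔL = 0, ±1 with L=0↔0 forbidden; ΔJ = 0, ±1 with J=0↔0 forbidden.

Reading off the term symbols: S 1/2→3/2, L 0→2, J 1/2→7/2, parity even→even.
Parity must change: even → even — ✗.
ΔS = 0: S: 1/2 → 3/2 — ✗.
ΔL = 0, ±1 (not L=0↔0): L: 0 → 2, ΔL = +2 — ✗.
ΔJ = 0, ±1 (not J=0↔0): J: 1/2 → 7/2, ΔJ = +3 — ✗.
Rule(s) violated: parity, ΔS, ΔL, ΔJ.

forbidden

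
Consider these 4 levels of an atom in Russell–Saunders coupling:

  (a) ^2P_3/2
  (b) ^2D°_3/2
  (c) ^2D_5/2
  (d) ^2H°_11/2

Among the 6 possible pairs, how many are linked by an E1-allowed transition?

(a)–(b): allowed.
(a)–(c): forbidden (parity).
(a)–(d): forbidden (ΔL, ΔJ).
(b)–(c): allowed.
(b)–(d): forbidden (parity, ΔL, ΔJ).
(c)–(d): forbidden (ΔL, ΔJ).
Allowed pairs: 2 of 6.

2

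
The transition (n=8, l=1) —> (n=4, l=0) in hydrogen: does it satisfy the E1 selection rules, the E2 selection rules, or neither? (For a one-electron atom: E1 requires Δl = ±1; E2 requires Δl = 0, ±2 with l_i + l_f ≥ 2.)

E1

Δl = 0 − 1 = -1; l_i + l_f = 1.
E1 (Δl = ±1): satisfied.
E2 (Δl = 0,±2, l_i+l_f ≥ 2): not satisfied.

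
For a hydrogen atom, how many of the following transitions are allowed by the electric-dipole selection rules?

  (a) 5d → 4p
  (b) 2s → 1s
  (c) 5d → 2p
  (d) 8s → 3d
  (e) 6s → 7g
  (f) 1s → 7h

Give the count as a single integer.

2

(a) allowed
(b) forbidden — Δl = +0 (E1 requires Δl = ±1)
(c) allowed
(d) forbidden — Δl = +2 (E1 requires Δl = ±1)
(e) forbidden — Δl = +4 (E1 requires Δl = ±1)
(f) forbidden — Δl = +5 (E1 requires Δl = ±1)
Total allowed: 2 of 6.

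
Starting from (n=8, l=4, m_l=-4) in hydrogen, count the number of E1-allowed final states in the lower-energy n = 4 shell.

E1 requires Δl = ±1, so l_f ∈ {3, 5}; with 0 ≤ l_f ≤ n_f−1 = 3, the allowed l_f values are {3}.
For l_f = 3: m_f ∈ {m_i−1, m_i, m_i+1} ∩ [−3, 3] = {-3} → 1 state.
Total: 1.

1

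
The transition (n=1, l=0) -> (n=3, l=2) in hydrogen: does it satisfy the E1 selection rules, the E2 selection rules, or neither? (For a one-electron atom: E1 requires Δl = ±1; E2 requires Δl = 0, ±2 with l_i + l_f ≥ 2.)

E2

Δl = 2 − 0 = +2; l_i + l_f = 2.
E1 (Δl = ±1): not satisfied.
E2 (Δl = 0,±2, l_i+l_f ≥ 2): satisfied.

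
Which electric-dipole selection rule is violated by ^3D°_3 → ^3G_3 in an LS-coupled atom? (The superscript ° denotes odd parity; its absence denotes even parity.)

the ΔL = 0, ±1 rule

Parity must change: odd → even — ✓.
ΔS = 0: S: 1 → 1 — ✓.
ΔL = 0, ±1 (not L=0↔0): L: 2 → 4, ΔL = +2 — ✗.
ΔJ = 0, ±1 (not J=0↔0): J: 3 → 3, ΔJ = +0 — ✓.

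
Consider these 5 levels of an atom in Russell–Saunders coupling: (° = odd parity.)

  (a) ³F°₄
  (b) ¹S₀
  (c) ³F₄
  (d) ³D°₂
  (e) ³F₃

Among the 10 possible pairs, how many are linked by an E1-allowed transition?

3

(a)–(b): forbidden (ΔS, ΔL, ΔJ).
(a)–(c): allowed.
(a)–(d): forbidden (parity, ΔJ).
(a)–(e): allowed.
(b)–(c): forbidden (parity, ΔS, ΔL, ΔJ).
(b)–(d): forbidden (ΔS, ΔL, ΔJ).
(b)–(e): forbidden (parity, ΔS, ΔL, ΔJ).
(c)–(d): forbidden (ΔJ).
(c)–(e): forbidden (parity).
(d)–(e): allowed.
Allowed pairs: 3 of 10.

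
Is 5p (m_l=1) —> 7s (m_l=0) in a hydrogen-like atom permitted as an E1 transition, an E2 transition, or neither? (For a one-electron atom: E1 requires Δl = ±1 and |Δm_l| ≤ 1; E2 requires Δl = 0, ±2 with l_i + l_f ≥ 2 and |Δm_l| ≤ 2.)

Δl = 0 − 1 = -1; l_i + l_f = 1.
Δm_l = -1.
E1 (Δl = ±1, |Δm_l| ≤ 1): satisfied.
E2 (Δl = 0,±2, l_i+l_f ≥ 2, |Δm_l| ≤ 2): not satisfied.

E1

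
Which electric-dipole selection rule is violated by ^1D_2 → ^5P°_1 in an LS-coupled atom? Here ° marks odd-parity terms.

the ΔS = 0 rule

Initial level: S=0, L=2, J=2, parity even. Final level: S=2, L=1, J=1, parity odd.
Parity must change: even → odd — ok.
ΔS = 0: S: 0 → 2 — fails.
ΔL = 0, ±1 (not L=0↔0): L: 2 → 1, ΔL = -1 — ok.
ΔJ = 0, ±1 (not J=0↔0): J: 2 → 1, ΔJ = -1 — ok.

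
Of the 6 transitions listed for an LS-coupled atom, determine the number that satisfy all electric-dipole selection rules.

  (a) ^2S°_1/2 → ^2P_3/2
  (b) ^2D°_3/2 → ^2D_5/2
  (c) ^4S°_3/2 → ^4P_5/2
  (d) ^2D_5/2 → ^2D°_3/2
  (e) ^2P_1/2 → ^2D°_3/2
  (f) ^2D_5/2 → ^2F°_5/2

(a) allowed
(b) allowed
(c) allowed
(d) allowed
(e) allowed
(f) allowed
Total allowed: 6 of 6.

6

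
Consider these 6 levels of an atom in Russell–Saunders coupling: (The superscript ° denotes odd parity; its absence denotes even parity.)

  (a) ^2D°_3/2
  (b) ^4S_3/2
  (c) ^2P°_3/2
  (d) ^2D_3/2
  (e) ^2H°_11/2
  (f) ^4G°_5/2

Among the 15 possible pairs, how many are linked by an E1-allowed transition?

2

(a)–(b): forbidden (ΔS, ΔL).
(a)–(c): forbidden (parity).
(a)–(d): allowed.
(a)–(e): forbidden (parity, ΔL, ΔJ).
(a)–(f): forbidden (parity, ΔS, ΔL).
(b)–(c): forbidden (ΔS).
(b)–(d): forbidden (parity, ΔS, ΔL).
(b)–(e): forbidden (ΔS, ΔL, ΔJ).
(b)–(f): forbidden (ΔL).
(c)–(d): allowed.
(c)–(e): forbidden (parity, ΔL, ΔJ).
(c)–(f): forbidden (parity, ΔS, ΔL).
(d)–(e): forbidden (ΔL, ΔJ).
(d)–(f): forbidden (ΔS, ΔL).
(e)–(f): forbidden (parity, ΔS, ΔJ).
Allowed pairs: 2 of 15.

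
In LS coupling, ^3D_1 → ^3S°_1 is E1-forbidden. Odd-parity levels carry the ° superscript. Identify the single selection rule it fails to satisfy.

the ΔL = 0, ±1 rule

Initial level: S=1, L=2, J=1, parity even. Final level: S=1, L=0, J=1, parity odd.
Parity must change: even → odd — satisfied.
ΔS = 0: S: 1 → 1 — satisfied.
ΔL = 0, ±1 (not L=0↔0): L: 2 → 0, ΔL = -2 — violated.
ΔJ = 0, ±1 (not J=0↔0): J: 1 → 1, ΔJ = +0 — satisfied.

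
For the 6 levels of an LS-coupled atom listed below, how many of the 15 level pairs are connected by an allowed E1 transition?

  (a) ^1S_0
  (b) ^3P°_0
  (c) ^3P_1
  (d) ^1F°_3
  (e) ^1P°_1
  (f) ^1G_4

(a)–(b): forbidden (ΔS, ΔJ).
(a)–(c): forbidden (parity, ΔS).
(a)–(d): forbidden (ΔL, ΔJ).
(a)–(e): allowed.
(a)–(f): forbidden (parity, ΔL, ΔJ).
(b)–(c): allowed.
(b)–(d): forbidden (parity, ΔS, ΔL, ΔJ).
(b)–(e): forbidden (parity, ΔS).
(b)–(f): forbidden (ΔS, ΔL, ΔJ).
(c)–(d): forbidden (ΔS, ΔL, ΔJ).
(c)–(e): forbidden (ΔS).
(c)–(f): forbidden (parity, ΔS, ΔL, ΔJ).
(d)–(e): forbidden (parity, ΔL, ΔJ).
(d)–(f): allowed.
(e)–(f): forbidden (ΔL, ΔJ).
Allowed pairs: 3 of 15.

3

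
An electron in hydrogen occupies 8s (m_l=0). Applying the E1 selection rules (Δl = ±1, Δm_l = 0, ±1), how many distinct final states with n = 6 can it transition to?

E1 requires Δl = ±1, so l_f ∈ {-1, 1}; with 0 ≤ l_f ≤ n_f−1 = 5, the allowed l_f values are {1}.
For l_f = 1: m_f ∈ {m_i−1, m_i, m_i+1} ∩ [−1, 1] = {-1, 0, 1} → 3 states.
Total: 3.

3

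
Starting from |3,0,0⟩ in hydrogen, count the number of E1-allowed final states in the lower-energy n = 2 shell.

E1 requires Δl = ±1, so l_f ∈ {-1, 1}; with 0 ≤ l_f ≤ n_f−1 = 1, the allowed l_f values are {1}.
For l_f = 1: m_f ∈ {m_i−1, m_i, m_i+1} ∩ [−1, 1] = {-1, 0, 1} → 3 states.
Total: 3.

3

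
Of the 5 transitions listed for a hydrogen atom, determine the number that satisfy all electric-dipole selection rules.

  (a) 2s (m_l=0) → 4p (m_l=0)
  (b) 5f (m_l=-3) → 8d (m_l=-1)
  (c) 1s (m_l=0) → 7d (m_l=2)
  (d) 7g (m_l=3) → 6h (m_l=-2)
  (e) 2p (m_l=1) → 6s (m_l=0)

(a) allowed
(b) forbidden — Δm_l = +2 (E1 requires Δm_l = 0, ±1)
(c) forbidden — Δl = +2 (E1 requires Δl = ±1); Δm_l = +2 (E1 requires Δm_l = 0, ±1)
(d) forbidden — Δm_l = -5 (E1 requires Δm_l = 0, ±1)
(e) allowed
Total allowed: 2 of 5.

2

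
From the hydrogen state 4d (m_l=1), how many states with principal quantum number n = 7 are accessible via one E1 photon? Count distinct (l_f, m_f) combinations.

E1 requires Δl = ±1, so l_f ∈ {1, 3}; with 0 ≤ l_f ≤ n_f−1 = 6, the allowed l_f values are {1, 3}.
For l_f = 1: m_f ∈ {m_i−1, m_i, m_i+1} ∩ [−1, 1] = {0, 1} → 2 states.
For l_f = 3: m_f ∈ {m_i−1, m_i, m_i+1} ∩ [−3, 3] = {0, 1, 2} → 3 states.
Total: 5.

5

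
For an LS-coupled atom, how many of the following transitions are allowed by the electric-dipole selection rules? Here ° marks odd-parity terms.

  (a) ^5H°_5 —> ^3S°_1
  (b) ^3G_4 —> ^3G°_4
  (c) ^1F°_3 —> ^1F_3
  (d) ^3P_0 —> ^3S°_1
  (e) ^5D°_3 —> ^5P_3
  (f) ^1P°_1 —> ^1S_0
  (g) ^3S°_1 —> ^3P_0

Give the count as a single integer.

6

(a) forbidden (parity, ΔS, ΔL, ΔJ fail)
(b) allowed
(c) allowed
(d) allowed
(e) allowed
(f) allowed
(g) allowed
Total allowed: 6 of 7.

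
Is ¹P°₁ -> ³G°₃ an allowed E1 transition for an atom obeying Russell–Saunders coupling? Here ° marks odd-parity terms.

Parity must change: odd → odd — fails.
ΔS = 0: S: 0 → 1 — fails.
ΔL = 0, ±1 (not L=0↔0): L: 1 → 4, ΔL = +3 — fails.
ΔJ = 0, ±1 (not J=0↔0): J: 1 → 3, ΔJ = +2 — fails.
Rule(s) violated: parity, ΔS, ΔL, ΔJ.

forbidden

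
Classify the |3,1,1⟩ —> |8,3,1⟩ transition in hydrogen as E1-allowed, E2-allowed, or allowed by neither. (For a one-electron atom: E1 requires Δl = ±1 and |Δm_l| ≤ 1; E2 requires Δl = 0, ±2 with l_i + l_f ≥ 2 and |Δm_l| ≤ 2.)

Δl = 3 − 1 = +2; l_i + l_f = 4.
Δm_l = +0.
E1 (Δl = ±1, |Δm_l| ≤ 1): not satisfied.
E2 (Δl = 0,±2, l_i+l_f ≥ 2, |Δm_l| ≤ 2): satisfied.

E2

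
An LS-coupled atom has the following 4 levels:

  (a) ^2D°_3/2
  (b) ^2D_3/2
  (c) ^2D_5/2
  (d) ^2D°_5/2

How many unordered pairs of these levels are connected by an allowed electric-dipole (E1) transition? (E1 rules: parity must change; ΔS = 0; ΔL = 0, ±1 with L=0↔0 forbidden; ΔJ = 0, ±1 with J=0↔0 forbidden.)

(a)–(b): allowed.
(a)–(c): allowed.
(a)–(d): forbidden (parity).
(b)–(c): forbidden (parity).
(b)–(d): allowed.
(c)–(d): allowed.
Allowed pairs: 4 of 6.

4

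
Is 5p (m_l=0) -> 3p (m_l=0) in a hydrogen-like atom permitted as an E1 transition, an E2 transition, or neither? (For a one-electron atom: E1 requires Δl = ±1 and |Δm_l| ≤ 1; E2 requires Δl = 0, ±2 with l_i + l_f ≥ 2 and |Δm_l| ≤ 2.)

Δl = 1 − 1 = +0; l_i + l_f = 2.
Δm_l = +0.
E1 (Δl = ±1, |Δm_l| ≤ 1): not satisfied.
E2 (Δl = 0,±2, l_i+l_f ≥ 2, |Δm_l| ≤ 2): satisfied.

E2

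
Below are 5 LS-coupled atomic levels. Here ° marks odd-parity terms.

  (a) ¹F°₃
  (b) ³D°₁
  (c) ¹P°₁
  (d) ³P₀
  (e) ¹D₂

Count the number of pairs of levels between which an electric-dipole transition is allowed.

(a)–(b): forbidden (parity, ΔS, ΔJ).
(a)–(c): forbidden (parity, ΔL, ΔJ).
(a)–(d): forbidden (ΔS, ΔL, ΔJ).
(a)–(e): allowed.
(b)–(c): forbidden (parity, ΔS).
(b)–(d): allowed.
(b)–(e): forbidden (ΔS).
(c)–(d): forbidden (ΔS).
(c)–(e): allowed.
(d)–(e): forbidden (parity, ΔS, ΔJ).
Allowed pairs: 3 of 10.

3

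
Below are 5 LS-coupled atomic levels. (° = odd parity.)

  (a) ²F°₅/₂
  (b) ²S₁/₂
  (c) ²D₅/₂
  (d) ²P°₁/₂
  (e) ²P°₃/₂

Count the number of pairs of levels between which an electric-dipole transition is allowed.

4

(a)–(b): forbidden (ΔL, ΔJ).
(a)–(c): allowed.
(a)–(d): forbidden (parity, ΔL, ΔJ).
(a)–(e): forbidden (parity, ΔL).
(b)–(c): forbidden (parity, ΔL, ΔJ).
(b)–(d): allowed.
(b)–(e): allowed.
(c)–(d): forbidden (ΔJ).
(c)–(e): allowed.
(d)–(e): forbidden (parity).
Allowed pairs: 4 of 10.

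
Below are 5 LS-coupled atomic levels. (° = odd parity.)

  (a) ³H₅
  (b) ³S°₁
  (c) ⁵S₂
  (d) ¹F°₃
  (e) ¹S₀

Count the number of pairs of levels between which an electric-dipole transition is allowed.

0

(a)–(b): forbidden (ΔL, ΔJ).
(a)–(c): forbidden (parity, ΔS, ΔL, ΔJ).
(a)–(d): forbidden (ΔS, ΔL, ΔJ).
(a)–(e): forbidden (parity, ΔS, ΔL, ΔJ).
(b)–(c): forbidden (ΔS, ΔL).
(b)–(d): forbidden (parity, ΔS, ΔL, ΔJ).
(b)–(e): forbidden (ΔS, ΔL).
(c)–(d): forbidden (ΔS, ΔL).
(c)–(e): forbidden (parity, ΔS, ΔL, ΔJ).
(d)–(e): forbidden (ΔL, ΔJ).
Allowed pairs: 0 of 10.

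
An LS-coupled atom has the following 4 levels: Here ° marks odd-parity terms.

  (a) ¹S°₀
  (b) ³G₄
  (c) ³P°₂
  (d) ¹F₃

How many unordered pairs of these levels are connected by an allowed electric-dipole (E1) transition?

0

(a)–(b): forbidden (ΔS, ΔL, ΔJ).
(a)–(c): forbidden (parity, ΔS, ΔJ).
(a)–(d): forbidden (ΔL, ΔJ).
(b)–(c): forbidden (ΔL, ΔJ).
(b)–(d): forbidden (parity, ΔS).
(c)–(d): forbidden (ΔS, ΔL).
Allowed pairs: 0 of 6.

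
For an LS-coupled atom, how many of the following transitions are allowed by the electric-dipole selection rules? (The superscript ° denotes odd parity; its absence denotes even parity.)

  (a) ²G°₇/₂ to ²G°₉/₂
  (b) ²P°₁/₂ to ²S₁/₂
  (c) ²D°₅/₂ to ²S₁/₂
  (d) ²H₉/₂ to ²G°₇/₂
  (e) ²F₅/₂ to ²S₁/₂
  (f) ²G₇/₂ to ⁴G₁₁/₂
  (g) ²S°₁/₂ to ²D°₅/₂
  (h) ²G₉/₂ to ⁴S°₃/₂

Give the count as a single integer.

2

(a) forbidden (parity fails)
(b) allowed
(c) forbidden (ΔL, ΔJ fail)
(d) allowed
(e) forbidden (parity, ΔL, ΔJ fail)
(f) forbidden (parity, ΔS, ΔJ fail)
(g) forbidden (parity, ΔL, ΔJ fail)
(h) forbidden (ΔS, ΔL, ΔJ fail)
Total allowed: 2 of 8.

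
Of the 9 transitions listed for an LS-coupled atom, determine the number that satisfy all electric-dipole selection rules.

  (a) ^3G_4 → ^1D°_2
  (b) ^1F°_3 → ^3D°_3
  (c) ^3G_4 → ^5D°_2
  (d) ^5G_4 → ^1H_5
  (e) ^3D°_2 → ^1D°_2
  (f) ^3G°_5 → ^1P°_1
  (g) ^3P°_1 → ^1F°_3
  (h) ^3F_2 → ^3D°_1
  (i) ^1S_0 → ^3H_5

(a) forbidden (ΔS, ΔL, ΔJ fail)
(b) forbidden (parity, ΔS fail)
(c) forbidden (ΔS, ΔL, ΔJ fail)
(d) forbidden (parity, ΔS fail)
(e) forbidden (parity, ΔS fail)
(f) forbidden (parity, ΔS, ΔL, ΔJ fail)
(g) forbidden (parity, ΔS, ΔL, ΔJ fail)
(h) allowed
(i) forbidden (parity, ΔS, ΔL, ΔJ fail)
Total allowed: 1 of 9.

1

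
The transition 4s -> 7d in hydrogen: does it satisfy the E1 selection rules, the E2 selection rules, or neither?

E2

Δl = 2 − 0 = +2; l_i + l_f = 2.
E1 (Δl = ±1): not satisfied.
E2 (Δl = 0,±2, l_i+l_f ≥ 2): satisfied.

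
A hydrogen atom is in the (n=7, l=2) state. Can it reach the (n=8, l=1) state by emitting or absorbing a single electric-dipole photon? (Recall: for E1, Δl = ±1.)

allowed

Δl = 1 − 2 = -1; the E1 rule Δl = ±1 is ✓.
All E1 selection rules are satisfied.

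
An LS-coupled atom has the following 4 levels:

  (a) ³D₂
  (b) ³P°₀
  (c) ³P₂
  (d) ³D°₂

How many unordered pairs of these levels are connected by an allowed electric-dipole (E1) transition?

(a)–(b): forbidden (ΔJ).
(a)–(c): forbidden (parity).
(a)–(d): allowed.
(b)–(c): forbidden (ΔJ).
(b)–(d): forbidden (parity, ΔJ).
(c)–(d): allowed.
Allowed pairs: 2 of 6.

2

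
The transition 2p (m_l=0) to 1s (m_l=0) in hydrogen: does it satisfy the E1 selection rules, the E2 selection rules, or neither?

Δl = 0 − 1 = -1; l_i + l_f = 1.
Δm_l = +0.
E1 (Δl = ±1, |Δm_l| ≤ 1): satisfied.
E2 (Δl = 0,±2, l_i+l_f ≥ 2, |Δm_l| ≤ 2): not satisfied.

E1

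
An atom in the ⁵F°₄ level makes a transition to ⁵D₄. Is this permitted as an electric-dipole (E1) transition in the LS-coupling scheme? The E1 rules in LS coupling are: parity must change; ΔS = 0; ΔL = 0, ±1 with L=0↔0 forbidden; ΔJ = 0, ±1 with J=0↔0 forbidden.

Initial level: S=2, L=3, J=4, parity odd. Final level: S=2, L=2, J=4, parity even.
Parity must change: odd → even — passes.
ΔS = 0: S: 2 → 2 — passes.
ΔL = 0, ±1 (not L=0↔0): L: 3 → 2, ΔL = -1 — passes.
ΔJ = 0, ±1 (not J=0↔0): J: 4 → 4, ΔJ = +0 — passes.
All four E1 rules are satisfied.

allowed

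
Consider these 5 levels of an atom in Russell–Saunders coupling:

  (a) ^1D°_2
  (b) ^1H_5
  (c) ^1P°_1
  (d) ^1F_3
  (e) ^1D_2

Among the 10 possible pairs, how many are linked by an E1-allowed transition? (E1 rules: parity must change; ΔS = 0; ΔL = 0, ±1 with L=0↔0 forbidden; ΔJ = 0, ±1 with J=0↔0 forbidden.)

(a)–(b): forbidden (ΔL, ΔJ).
(a)–(c): forbidden (parity).
(a)–(d): allowed.
(a)–(e): allowed.
(b)–(c): forbidden (ΔL, ΔJ).
(b)–(d): forbidden (parity, ΔL, ΔJ).
(b)–(e): forbidden (parity, ΔL, ΔJ).
(c)–(d): forbidden (ΔL, ΔJ).
(c)–(e): allowed.
(d)–(e): forbidden (parity).
Allowed pairs: 3 of 10.

3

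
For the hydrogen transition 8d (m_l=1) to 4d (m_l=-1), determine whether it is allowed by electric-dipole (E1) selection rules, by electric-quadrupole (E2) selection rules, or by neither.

E2

Δl = 2 − 2 = +0; l_i + l_f = 4.
Δm_l = -2.
E1 (Δl = ±1, |Δm_l| ≤ 1): not satisfied.
E2 (Δl = 0,±2, l_i+l_f ≥ 2, |Δm_l| ≤ 2): satisfied.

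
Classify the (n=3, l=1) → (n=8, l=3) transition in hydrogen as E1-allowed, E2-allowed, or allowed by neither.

Δl = 3 − 1 = +2; l_i + l_f = 4.
E1 (Δl = ±1): not satisfied.
E2 (Δl = 0,±2, l_i+l_f ≥ 2): satisfied.

E2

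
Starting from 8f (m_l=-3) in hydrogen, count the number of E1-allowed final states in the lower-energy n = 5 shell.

4

E1 requires Δl = ±1, so l_f ∈ {2, 4}; with 0 ≤ l_f ≤ n_f−1 = 4, the allowed l_f values are {2, 4}.
For l_f = 2: m_f ∈ {m_i−1, m_i, m_i+1} ∩ [−2, 2] = {-2} → 1 state.
For l_f = 4: m_f ∈ {m_i−1, m_i, m_i+1} ∩ [−4, 4] = {-4, -3, -2} → 3 states.
Total: 4.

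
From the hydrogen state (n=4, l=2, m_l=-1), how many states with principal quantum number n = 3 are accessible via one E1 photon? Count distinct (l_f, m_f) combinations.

E1 requires Δl = ±1, so l_f ∈ {1, 3}; with 0 ≤ l_f ≤ n_f−1 = 2, the allowed l_f values are {1}.
For l_f = 1: m_f ∈ {m_i−1, m_i, m_i+1} ∩ [−1, 1] = {-1, 0} → 2 states.
Total: 2.

2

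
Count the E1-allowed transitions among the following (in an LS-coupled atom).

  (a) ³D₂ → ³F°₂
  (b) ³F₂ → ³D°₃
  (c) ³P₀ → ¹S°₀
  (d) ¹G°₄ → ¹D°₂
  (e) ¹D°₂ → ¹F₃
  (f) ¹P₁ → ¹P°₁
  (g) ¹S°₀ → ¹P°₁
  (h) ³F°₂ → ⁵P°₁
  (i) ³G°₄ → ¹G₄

4

(a) allowed
(b) allowed
(c) forbidden (ΔS, ΔJ fail)
(d) forbidden (parity, ΔL, ΔJ fail)
(e) allowed
(f) allowed
(g) forbidden (parity fails)
(h) forbidden (parity, ΔS, ΔL fail)
(i) forbidden (ΔS fails)
Total allowed: 4 of 9.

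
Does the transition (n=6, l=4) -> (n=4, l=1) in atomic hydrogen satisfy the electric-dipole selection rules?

forbidden

Initial l = 4, final l = 1, so Δl = -3. E1 requires Δl = ±1: ✗.
The transition is electric-dipole forbidden.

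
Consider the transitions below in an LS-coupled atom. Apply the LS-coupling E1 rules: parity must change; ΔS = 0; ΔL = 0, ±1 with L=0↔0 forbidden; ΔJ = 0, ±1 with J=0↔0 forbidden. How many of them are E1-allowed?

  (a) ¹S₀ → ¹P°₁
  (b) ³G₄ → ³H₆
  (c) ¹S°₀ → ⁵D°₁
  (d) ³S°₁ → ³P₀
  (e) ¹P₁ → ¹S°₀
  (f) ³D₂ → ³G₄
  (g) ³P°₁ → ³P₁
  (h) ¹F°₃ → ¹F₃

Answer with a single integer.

5

(a) allowed
(b) forbidden (parity, ΔJ fail)
(c) forbidden (parity, ΔS, ΔL fail)
(d) allowed
(e) allowed
(f) forbidden (parity, ΔL, ΔJ fail)
(g) allowed
(h) allowed
Total allowed: 5 of 8.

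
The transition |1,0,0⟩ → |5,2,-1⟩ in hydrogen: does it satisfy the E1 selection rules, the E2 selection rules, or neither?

E2

Δl = 2 − 0 = +2; l_i + l_f = 2.
Δm_l = -1.
E1 (Δl = ±1, |Δm_l| ≤ 1): not satisfied.
E2 (Δl = 0,±2, l_i+l_f ≥ 2, |Δm_l| ≤ 2): satisfied.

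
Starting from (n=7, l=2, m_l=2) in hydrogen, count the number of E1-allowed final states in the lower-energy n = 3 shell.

E1 requires Δl = ±1, so l_f ∈ {1, 3}; with 0 ≤ l_f ≤ n_f−1 = 2, the allowed l_f values are {1}.
For l_f = 1: m_f ∈ {m_i−1, m_i, m_i+1} ∩ [−1, 1] = {1} → 1 state.
Total: 1.

1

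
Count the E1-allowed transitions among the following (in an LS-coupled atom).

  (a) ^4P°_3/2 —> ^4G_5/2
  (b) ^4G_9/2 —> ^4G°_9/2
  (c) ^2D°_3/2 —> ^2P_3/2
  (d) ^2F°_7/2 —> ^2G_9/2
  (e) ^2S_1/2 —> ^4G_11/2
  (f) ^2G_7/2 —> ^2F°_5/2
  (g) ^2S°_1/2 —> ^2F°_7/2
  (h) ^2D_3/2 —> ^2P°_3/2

5

(a) forbidden (ΔL fails)
(b) allowed
(c) allowed
(d) allowed
(e) forbidden (parity, ΔS, ΔL, ΔJ fail)
(f) allowed
(g) forbidden (parity, ΔL, ΔJ fail)
(h) allowed
Total allowed: 5 of 8.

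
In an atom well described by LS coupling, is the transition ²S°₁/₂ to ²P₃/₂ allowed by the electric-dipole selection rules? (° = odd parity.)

allowed

Parity must change: odd → even — passes.
ΔS = 0: S: 1/2 → 1/2 — passes.
ΔL = 0, ±1 (not L=0↔0): L: 0 → 1, ΔL = +1 — passes.
ΔJ = 0, ±1 (not J=0↔0): J: 1/2 → 3/2, ΔJ = +1 — passes.
All four E1 rules are satisfied.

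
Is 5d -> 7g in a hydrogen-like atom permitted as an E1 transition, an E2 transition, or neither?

E2

Δl = 4 − 2 = +2; l_i + l_f = 6.
E1 (Δl = ±1): not satisfied.
E2 (Δl = 0,±2, l_i+l_f ≥ 2): satisfied.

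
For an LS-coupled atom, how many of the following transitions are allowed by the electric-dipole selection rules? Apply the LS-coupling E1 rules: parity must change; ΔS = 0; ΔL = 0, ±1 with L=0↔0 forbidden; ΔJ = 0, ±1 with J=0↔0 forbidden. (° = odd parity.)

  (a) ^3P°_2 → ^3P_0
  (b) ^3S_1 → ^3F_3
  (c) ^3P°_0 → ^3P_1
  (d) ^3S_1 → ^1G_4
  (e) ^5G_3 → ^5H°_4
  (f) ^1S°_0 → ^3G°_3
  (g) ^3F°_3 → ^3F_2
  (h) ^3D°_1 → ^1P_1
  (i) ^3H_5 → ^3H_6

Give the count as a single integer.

3

(a) forbidden (ΔJ fails)
(b) forbidden (parity, ΔL, ΔJ fail)
(c) allowed
(d) forbidden (parity, ΔS, ΔL, ΔJ fail)
(e) allowed
(f) forbidden (parity, ΔS, ΔL, ΔJ fail)
(g) allowed
(h) forbidden (ΔS fails)
(i) forbidden (parity fails)
Total allowed: 3 of 9.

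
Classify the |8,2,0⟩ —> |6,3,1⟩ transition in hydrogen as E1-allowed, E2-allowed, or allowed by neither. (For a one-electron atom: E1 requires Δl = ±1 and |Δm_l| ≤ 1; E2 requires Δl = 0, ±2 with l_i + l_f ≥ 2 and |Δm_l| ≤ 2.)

E1

Δl = 3 − 2 = +1; l_i + l_f = 5.
Δm_l = +1.
E1 (Δl = ±1, |Δm_l| ≤ 1): satisfied.
E2 (Δl = 0,±2, l_i+l_f ≥ 2, |Δm_l| ≤ 2): not satisfied.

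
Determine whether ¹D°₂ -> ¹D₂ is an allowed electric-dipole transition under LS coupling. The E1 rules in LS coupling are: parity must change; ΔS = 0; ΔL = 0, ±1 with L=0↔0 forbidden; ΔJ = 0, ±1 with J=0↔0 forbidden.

Reading off the term symbols: S 0→0, L 2→2, J 2→2, parity odd→even.
ΔS = 0: S: 0 → 0 — ✓.
ΔJ = 0, ±1 (not J=0↔0): J: 2 → 2, ΔJ = +0 — ✓.
ΔL = 0, ±1 (not L=0↔0): L: 2 → 2, ΔL = +0 — ✓.
Parity must change: odd → even — ✓.
All four E1 rules are satisfied.

allowed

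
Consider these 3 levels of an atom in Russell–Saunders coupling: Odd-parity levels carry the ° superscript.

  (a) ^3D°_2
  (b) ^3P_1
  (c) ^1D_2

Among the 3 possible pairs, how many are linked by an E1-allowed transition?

1

(a)–(b): allowed.
(a)–(c): forbidden (ΔS).
(b)–(c): forbidden (parity, ΔS).
Allowed pairs: 1 of 3.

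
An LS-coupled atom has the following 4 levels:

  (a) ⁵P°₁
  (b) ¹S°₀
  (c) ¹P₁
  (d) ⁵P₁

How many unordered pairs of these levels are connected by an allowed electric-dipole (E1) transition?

2

(a)–(b): forbidden (parity, ΔS).
(a)–(c): forbidden (ΔS).
(a)–(d): allowed.
(b)–(c): allowed.
(b)–(d): forbidden (ΔS).
(c)–(d): forbidden (parity, ΔS).
Allowed pairs: 2 of 6.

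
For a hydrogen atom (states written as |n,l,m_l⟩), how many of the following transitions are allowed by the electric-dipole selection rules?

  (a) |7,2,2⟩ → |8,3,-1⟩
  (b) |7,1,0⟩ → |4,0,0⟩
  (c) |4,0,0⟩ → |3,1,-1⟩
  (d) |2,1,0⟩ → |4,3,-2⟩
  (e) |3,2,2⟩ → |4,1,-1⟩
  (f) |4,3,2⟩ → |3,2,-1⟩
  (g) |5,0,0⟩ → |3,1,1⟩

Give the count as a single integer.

(a) forbidden — Δm_l = -3 (E1 requires Δm_l = 0, ±1)
(b) allowed
(c) allowed
(d) forbidden — Δl = +2 (E1 requires Δl = ±1); Δm_l = -2 (E1 requires Δm_l = 0, ±1)
(e) forbidden — Δm_l = -3 (E1 requires Δm_l = 0, ±1)
(f) forbidden — Δm_l = -3 (E1 requires Δm_l = 0, ±1)
(g) allowed
Total allowed: 3 of 7.

3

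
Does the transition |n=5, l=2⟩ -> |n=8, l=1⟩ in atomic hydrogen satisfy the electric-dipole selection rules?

Δl = 1 − 2 = -1; the E1 rule Δl = ±1 is satisfied.
All E1 selection rules are satisfied.

allowed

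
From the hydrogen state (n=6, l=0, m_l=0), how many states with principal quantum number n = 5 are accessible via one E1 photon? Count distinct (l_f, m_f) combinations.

3

E1 requires Δl = ±1, so l_f ∈ {-1, 1}; with 0 ≤ l_f ≤ n_f−1 = 4, the allowed l_f values are {1}.
For l_f = 1: m_f ∈ {m_i−1, m_i, m_i+1} ∩ [−1, 1] = {-1, 0, 1} → 3 states.
Total: 3.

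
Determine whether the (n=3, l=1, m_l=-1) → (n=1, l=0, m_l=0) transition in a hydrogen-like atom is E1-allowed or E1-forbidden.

l: 1 → 0 (Δl = -1). Δl = ±1 passes.
Δm_l = 0 − (-1) = +1. E1 requires Δm_l = 0, ±1: passes.
All E1 selection rules are satisfied.

allowed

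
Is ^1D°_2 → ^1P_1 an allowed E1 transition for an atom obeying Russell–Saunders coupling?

Parity must change: odd → even — satisfied.
ΔS = 0: S: 0 → 0 — satisfied.
ΔL = 0, ±1 (not L=0↔0): L: 2 → 1, ΔL = -1 — satisfied.
ΔJ = 0, ±1 (not J=0↔0): J: 2 → 1, ΔJ = -1 — satisfied.
All four E1 rules are satisfied.

allowed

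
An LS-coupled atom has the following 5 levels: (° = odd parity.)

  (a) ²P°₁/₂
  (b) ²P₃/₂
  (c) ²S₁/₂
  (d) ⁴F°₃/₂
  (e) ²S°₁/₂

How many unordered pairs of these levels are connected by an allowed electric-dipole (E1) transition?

3

(a)–(b): allowed.
(a)–(c): allowed.
(a)–(d): forbidden (parity, ΔS, ΔL).
(a)–(e): forbidden (parity).
(b)–(c): forbidden (parity).
(b)–(d): forbidden (ΔS, ΔL).
(b)–(e): allowed.
(c)–(d): forbidden (ΔS, ΔL).
(c)–(e): forbidden (ΔL).
(d)–(e): forbidden (parity, ΔS, ΔL).
Allowed pairs: 3 of 10.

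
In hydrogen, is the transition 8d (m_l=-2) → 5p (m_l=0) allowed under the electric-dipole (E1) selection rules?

Initial l = 2, final l = 1, so Δl = -1. E1 requires Δl = ±1: passes.
m_l: -2 → 0 (Δm_l = +2). |Δm_l| ≤ 1 fails.
The transition is electric-dipole forbidden.

forbidden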